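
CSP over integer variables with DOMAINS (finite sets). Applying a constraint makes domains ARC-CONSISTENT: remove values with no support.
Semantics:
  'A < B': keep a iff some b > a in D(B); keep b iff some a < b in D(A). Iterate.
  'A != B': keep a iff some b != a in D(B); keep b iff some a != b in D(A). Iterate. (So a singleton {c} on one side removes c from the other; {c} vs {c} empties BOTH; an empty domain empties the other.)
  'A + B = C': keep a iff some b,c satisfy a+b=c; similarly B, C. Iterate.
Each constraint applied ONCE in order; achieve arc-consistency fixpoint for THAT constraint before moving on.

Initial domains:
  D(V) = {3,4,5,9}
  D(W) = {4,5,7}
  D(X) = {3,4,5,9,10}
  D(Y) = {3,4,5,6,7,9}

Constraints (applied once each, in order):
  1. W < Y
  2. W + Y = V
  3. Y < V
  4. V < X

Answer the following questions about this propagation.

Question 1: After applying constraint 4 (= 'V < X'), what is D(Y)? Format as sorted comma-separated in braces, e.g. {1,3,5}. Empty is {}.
Constraint 1 (W < Y) on D(W)={4,5,7} D(Y)={3,4,5,6,7,9}: Y {3,4,5,6,7,9}->{5,6,7,9}
Constraint 2 (W + Y = V) on D(W)={4,5,7} D(Y)={5,6,7,9} D(V)={3,4,5,9}: W {4,5,7}->{4}; Y {5,6,7,9}->{5}; V {3,4,5,9}->{9}
Constraint 3 (Y < V) on D(Y)={5} D(V)={9}: no change
Constraint 4 (V < X) on D(V)={9} D(X)={3,4,5,9,10}: X {3,4,5,9,10}->{10}
So after constraint 4: D(Y) = {5}

Answer: {5}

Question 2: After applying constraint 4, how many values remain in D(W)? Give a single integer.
Constraint 1 (W < Y) on D(W)={4,5,7} D(Y)={3,4,5,6,7,9}: Y {3,4,5,6,7,9}->{5,6,7,9}
Constraint 2 (W + Y = V) on D(W)={4,5,7} D(Y)={5,6,7,9} D(V)={3,4,5,9}: W {4,5,7}->{4}; Y {5,6,7,9}->{5}; V {3,4,5,9}->{9}
Constraint 3 (Y < V) on D(Y)={5} D(V)={9}: no change
Constraint 4 (V < X) on D(V)={9} D(X)={3,4,5,9,10}: X {3,4,5,9,10}->{10}
So after constraint 4: D(W)={4}, size = 1

Answer: 1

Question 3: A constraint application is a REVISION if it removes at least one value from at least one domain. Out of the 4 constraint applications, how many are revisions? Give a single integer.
Constraint 1 (W < Y) on D(W)={4,5,7} D(Y)={3,4,5,6,7,9}: Y {3,4,5,6,7,9}->{5,6,7,9} => REVISION
Constraint 2 (W + Y = V) on D(W)={4,5,7} D(Y)={5,6,7,9} D(V)={3,4,5,9}: W {4,5,7}->{4}; Y {5,6,7,9}->{5}; V {3,4,5,9}->{9} => REVISION
Constraint 3 (Y < V) on D(Y)={5} D(V)={9}: no change => not a revision
Constraint 4 (V < X) on D(V)={9} D(X)={3,4,5,9,10}: X {3,4,5,9,10}->{10} => REVISION
Total revisions = 3

Answer: 3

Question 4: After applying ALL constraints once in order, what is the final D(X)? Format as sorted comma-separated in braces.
Constraint 1 (W < Y) on D(W)={4,5,7} D(Y)={3,4,5,6,7,9}: Y {3,4,5,6,7,9}->{5,6,7,9}
Constraint 2 (W + Y = V) on D(W)={4,5,7} D(Y)={5,6,7,9} D(V)={3,4,5,9}: W {4,5,7}->{4}; Y {5,6,7,9}->{5}; V {3,4,5,9}->{9}
Constraint 3 (Y < V) on D(Y)={5} D(V)={9}: no change
Constraint 4 (V < X) on D(V)={9} D(X)={3,4,5,9,10}: X {3,4,5,9,10}->{10}
So after all 4 constraints: D(X) = {10}

Answer: {10}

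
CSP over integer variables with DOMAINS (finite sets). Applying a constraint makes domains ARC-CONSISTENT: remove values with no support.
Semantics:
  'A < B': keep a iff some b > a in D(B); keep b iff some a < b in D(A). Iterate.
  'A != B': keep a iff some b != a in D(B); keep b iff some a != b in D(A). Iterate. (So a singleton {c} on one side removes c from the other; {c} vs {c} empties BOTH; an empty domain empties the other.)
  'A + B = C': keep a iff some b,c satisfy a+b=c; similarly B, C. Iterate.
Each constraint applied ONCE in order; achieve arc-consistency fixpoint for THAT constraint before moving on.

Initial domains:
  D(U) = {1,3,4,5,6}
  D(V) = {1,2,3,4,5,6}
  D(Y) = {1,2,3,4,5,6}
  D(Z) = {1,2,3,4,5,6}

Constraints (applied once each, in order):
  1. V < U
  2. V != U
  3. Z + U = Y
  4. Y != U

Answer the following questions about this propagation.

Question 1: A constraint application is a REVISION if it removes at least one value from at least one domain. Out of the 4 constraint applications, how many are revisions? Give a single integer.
Constraint 1 (V < U) on D(V)={1,2,3,4,5,6} D(U)={1,3,4,5,6}: V {1,2,3,4,5,6}->{1,2,3,4,5}; U {1,3,4,5,6}->{3,4,5,6} => REVISION
Constraint 2 (V != U) on D(V)={1,2,3,4,5} D(U)={3,4,5,6}: no change => not a revision
Constraint 3 (Z + U = Y) on D(Z)={1,2,3,4,5,6} D(U)={3,4,5,6} D(Y)={1,2,3,4,5,6}: Z {1,2,3,4,5,6}->{1,2,3}; U {3,4,5,6}->{3,4,5}; Y {1,2,3,4,5,6}->{4,5,6} => REVISION
Constraint 4 (Y != U) on D(Y)={4,5,6} D(U)={3,4,5}: no change => not a revision
Total revisions = 2

Answer: 2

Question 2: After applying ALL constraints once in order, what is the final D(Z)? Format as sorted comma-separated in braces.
Constraint 1 (V < U) on D(V)={1,2,3,4,5,6} D(U)={1,3,4,5,6}: V {1,2,3,4,5,6}->{1,2,3,4,5}; U {1,3,4,5,6}->{3,4,5,6}
Constraint 2 (V != U) on D(V)={1,2,3,4,5} D(U)={3,4,5,6}: no change
Constraint 3 (Z + U = Y) on D(Z)={1,2,3,4,5,6} D(U)={3,4,5,6} D(Y)={1,2,3,4,5,6}: Z {1,2,3,4,5,6}->{1,2,3}; U {3,4,5,6}->{3,4,5}; Y {1,2,3,4,5,6}->{4,5,6}
Constraint 4 (Y != U) on D(Y)={4,5,6} D(U)={3,4,5}: no change
So after all 4 constraints: D(Z) = {1,2,3}

Answer: {1,2,3}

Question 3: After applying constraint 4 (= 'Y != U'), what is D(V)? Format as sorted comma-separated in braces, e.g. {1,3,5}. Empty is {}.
Constraint 1 (V < U) on D(V)={1,2,3,4,5,6} D(U)={1,3,4,5,6}: V {1,2,3,4,5,6}->{1,2,3,4,5}; U {1,3,4,5,6}->{3,4,5,6}
Constraint 2 (V != U) on D(V)={1,2,3,4,5} D(U)={3,4,5,6}: no change
Constraint 3 (Z + U = Y) on D(Z)={1,2,3,4,5,6} D(U)={3,4,5,6} D(Y)={1,2,3,4,5,6}: Z {1,2,3,4,5,6}->{1,2,3}; U {3,4,5,6}->{3,4,5}; Y {1,2,3,4,5,6}->{4,5,6}
Constraint 4 (Y != U) on D(Y)={4,5,6} D(U)={3,4,5}: no change
So after constraint 4: D(V) = {1,2,3,4,5}

Answer: {1,2,3,4,5}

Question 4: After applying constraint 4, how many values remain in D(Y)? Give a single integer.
Answer: 3

Derivation:
Constraint 1 (V < U) on D(V)={1,2,3,4,5,6} D(U)={1,3,4,5,6}: V {1,2,3,4,5,6}->{1,2,3,4,5}; U {1,3,4,5,6}->{3,4,5,6}
Constraint 2 (V != U) on D(V)={1,2,3,4,5} D(U)={3,4,5,6}: no change
Constraint 3 (Z + U = Y) on D(Z)={1,2,3,4,5,6} D(U)={3,4,5,6} D(Y)={1,2,3,4,5,6}: Z {1,2,3,4,5,6}->{1,2,3}; U {3,4,5,6}->{3,4,5}; Y {1,2,3,4,5,6}->{4,5,6}
Constraint 4 (Y != U) on D(Y)={4,5,6} D(U)={3,4,5}: no change
So after constraint 4: D(Y)={4,5,6}, size = 3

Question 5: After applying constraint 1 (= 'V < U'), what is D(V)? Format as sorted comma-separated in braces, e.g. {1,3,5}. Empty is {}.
Constraint 1 (V < U) on D(V)={1,2,3,4,5,6} D(U)={1,3,4,5,6}: V {1,2,3,4,5,6}->{1,2,3,4,5}; U {1,3,4,5,6}->{3,4,5,6}
So after constraint 1: D(V) = {1,2,3,4,5}

Answer: {1,2,3,4,5}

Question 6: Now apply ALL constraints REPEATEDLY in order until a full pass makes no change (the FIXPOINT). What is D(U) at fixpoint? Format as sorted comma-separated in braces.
Answer: {3,4,5}

Derivation:
pass 0 (initial): D(U)={1,3,4,5,6}
pass 1: U {1,3,4,5,6}->{3,4,5}; V {1,2,3,4,5,6}->{1,2,3,4,5}; Y {1,2,3,4,5,6}->{4,5,6}; Z {1,2,3,4,5,6}->{1,2,3}
pass 2: V {1,2,3,4,5}->{1,2,3,4}
pass 3: no change
Fixpoint after 3 passes: D(U) = {3,4,5}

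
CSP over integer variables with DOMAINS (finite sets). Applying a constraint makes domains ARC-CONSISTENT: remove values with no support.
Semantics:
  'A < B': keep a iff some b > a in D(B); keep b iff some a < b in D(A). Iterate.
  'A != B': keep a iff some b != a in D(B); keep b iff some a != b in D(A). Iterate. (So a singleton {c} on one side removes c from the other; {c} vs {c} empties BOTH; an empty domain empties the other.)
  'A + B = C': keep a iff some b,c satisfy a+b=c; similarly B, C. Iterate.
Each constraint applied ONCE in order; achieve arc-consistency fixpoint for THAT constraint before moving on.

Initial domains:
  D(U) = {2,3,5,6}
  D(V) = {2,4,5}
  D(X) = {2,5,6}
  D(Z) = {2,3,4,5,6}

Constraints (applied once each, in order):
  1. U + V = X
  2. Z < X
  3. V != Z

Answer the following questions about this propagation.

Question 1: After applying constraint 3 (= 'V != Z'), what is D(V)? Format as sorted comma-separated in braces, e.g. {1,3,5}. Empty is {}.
Answer: {2,4}

Derivation:
Constraint 1 (U + V = X) on D(U)={2,3,5,6} D(V)={2,4,5} D(X)={2,5,6}: U {2,3,5,6}->{2,3}; V {2,4,5}->{2,4}; X {2,5,6}->{5,6}
Constraint 2 (Z < X) on D(Z)={2,3,4,5,6} D(X)={5,6}: Z {2,3,4,5,6}->{2,3,4,5}
Constraint 3 (V != Z) on D(V)={2,4} D(Z)={2,3,4,5}: no change
So after constraint 3: D(V) = {2,4}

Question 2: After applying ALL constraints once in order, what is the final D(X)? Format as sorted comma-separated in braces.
Answer: {5,6}

Derivation:
Constraint 1 (U + V = X) on D(U)={2,3,5,6} D(V)={2,4,5} D(X)={2,5,6}: U {2,3,5,6}->{2,3}; V {2,4,5}->{2,4}; X {2,5,6}->{5,6}
Constraint 2 (Z < X) on D(Z)={2,3,4,5,6} D(X)={5,6}: Z {2,3,4,5,6}->{2,3,4,5}
Constraint 3 (V != Z) on D(V)={2,4} D(Z)={2,3,4,5}: no change
So after all 3 constraints: D(X) = {5,6}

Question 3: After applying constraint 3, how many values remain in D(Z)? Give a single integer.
Answer: 4

Derivation:
Constraint 1 (U + V = X) on D(U)={2,3,5,6} D(V)={2,4,5} D(X)={2,5,6}: U {2,3,5,6}->{2,3}; V {2,4,5}->{2,4}; X {2,5,6}->{5,6}
Constraint 2 (Z < X) on D(Z)={2,3,4,5,6} D(X)={5,6}: Z {2,3,4,5,6}->{2,3,4,5}
Constraint 3 (V != Z) on D(V)={2,4} D(Z)={2,3,4,5}: no change
So after constraint 3: D(Z)={2,3,4,5}, size = 4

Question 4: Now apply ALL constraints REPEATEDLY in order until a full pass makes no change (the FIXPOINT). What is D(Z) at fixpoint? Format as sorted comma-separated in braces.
Answer: {2,3,4,5}

Derivation:
pass 0 (initial): D(Z)={2,3,4,5,6}
pass 1: U {2,3,5,6}->{2,3}; V {2,4,5}->{2,4}; X {2,5,6}->{5,6}; Z {2,3,4,5,6}->{2,3,4,5}
pass 2: no change
Fixpoint after 2 passes: D(Z) = {2,3,4,5}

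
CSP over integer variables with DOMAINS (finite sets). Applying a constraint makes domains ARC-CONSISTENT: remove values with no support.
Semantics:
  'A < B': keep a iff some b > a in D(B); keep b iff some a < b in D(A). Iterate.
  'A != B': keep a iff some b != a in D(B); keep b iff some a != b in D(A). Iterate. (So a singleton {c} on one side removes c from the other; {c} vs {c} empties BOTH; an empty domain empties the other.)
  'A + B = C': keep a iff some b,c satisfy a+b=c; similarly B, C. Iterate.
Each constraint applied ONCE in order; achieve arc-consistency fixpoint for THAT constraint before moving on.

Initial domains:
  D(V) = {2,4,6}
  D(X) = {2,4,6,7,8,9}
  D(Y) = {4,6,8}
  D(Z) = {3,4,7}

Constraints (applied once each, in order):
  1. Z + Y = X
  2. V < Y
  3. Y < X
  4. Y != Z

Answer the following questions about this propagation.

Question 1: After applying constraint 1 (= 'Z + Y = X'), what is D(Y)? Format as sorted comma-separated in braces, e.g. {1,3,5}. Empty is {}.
Answer: {4,6}

Derivation:
Constraint 1 (Z + Y = X) on D(Z)={3,4,7} D(Y)={4,6,8} D(X)={2,4,6,7,8,9}: Z {3,4,7}->{3,4}; Y {4,6,8}->{4,6}; X {2,4,6,7,8,9}->{7,8,9}
So after constraint 1: D(Y) = {4,6}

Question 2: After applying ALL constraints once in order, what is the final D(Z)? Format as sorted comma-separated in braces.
Constraint 1 (Z + Y = X) on D(Z)={3,4,7} D(Y)={4,6,8} D(X)={2,4,6,7,8,9}: Z {3,4,7}->{3,4}; Y {4,6,8}->{4,6}; X {2,4,6,7,8,9}->{7,8,9}
Constraint 2 (V < Y) on D(V)={2,4,6} D(Y)={4,6}: V {2,4,6}->{2,4}
Constraint 3 (Y < X) on D(Y)={4,6} D(X)={7,8,9}: no change
Constraint 4 (Y != Z) on D(Y)={4,6} D(Z)={3,4}: no change
So after all 4 constraints: D(Z) = {3,4}

Answer: {3,4}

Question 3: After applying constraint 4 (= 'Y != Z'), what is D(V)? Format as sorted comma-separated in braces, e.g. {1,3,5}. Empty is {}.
Constraint 1 (Z + Y = X) on D(Z)={3,4,7} D(Y)={4,6,8} D(X)={2,4,6,7,8,9}: Z {3,4,7}->{3,4}; Y {4,6,8}->{4,6}; X {2,4,6,7,8,9}->{7,8,9}
Constraint 2 (V < Y) on D(V)={2,4,6} D(Y)={4,6}: V {2,4,6}->{2,4}
Constraint 3 (Y < X) on D(Y)={4,6} D(X)={7,8,9}: no change
Constraint 4 (Y != Z) on D(Y)={4,6} D(Z)={3,4}: no change
So after constraint 4: D(V) = {2,4}

Answer: {2,4}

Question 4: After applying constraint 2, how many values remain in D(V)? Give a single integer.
Answer: 2

Derivation:
Constraint 1 (Z + Y = X) on D(Z)={3,4,7} D(Y)={4,6,8} D(X)={2,4,6,7,8,9}: Z {3,4,7}->{3,4}; Y {4,6,8}->{4,6}; X {2,4,6,7,8,9}->{7,8,9}
Constraint 2 (V < Y) on D(V)={2,4,6} D(Y)={4,6}: V {2,4,6}->{2,4}
So after constraint 2: D(V)={2,4}, size = 2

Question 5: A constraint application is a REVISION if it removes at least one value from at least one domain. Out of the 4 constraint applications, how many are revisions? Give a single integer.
Constraint 1 (Z + Y = X) on D(Z)={3,4,7} D(Y)={4,6,8} D(X)={2,4,6,7,8,9}: Z {3,4,7}->{3,4}; Y {4,6,8}->{4,6}; X {2,4,6,7,8,9}->{7,8,9} => REVISION
Constraint 2 (V < Y) on D(V)={2,4,6} D(Y)={4,6}: V {2,4,6}->{2,4} => REVISION
Constraint 3 (Y < X) on D(Y)={4,6} D(X)={7,8,9}: no change => not a revision
Constraint 4 (Y != Z) on D(Y)={4,6} D(Z)={3,4}: no change => not a revision
Total revisions = 2

Answer: 2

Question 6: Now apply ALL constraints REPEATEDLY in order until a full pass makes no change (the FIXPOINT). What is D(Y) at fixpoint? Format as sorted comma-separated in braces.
Answer: {4,6}

Derivation:
pass 0 (initial): D(Y)={4,6,8}
pass 1: V {2,4,6}->{2,4}; X {2,4,6,7,8,9}->{7,8,9}; Y {4,6,8}->{4,6}; Z {3,4,7}->{3,4}
pass 2: no change
Fixpoint after 2 passes: D(Y) = {4,6}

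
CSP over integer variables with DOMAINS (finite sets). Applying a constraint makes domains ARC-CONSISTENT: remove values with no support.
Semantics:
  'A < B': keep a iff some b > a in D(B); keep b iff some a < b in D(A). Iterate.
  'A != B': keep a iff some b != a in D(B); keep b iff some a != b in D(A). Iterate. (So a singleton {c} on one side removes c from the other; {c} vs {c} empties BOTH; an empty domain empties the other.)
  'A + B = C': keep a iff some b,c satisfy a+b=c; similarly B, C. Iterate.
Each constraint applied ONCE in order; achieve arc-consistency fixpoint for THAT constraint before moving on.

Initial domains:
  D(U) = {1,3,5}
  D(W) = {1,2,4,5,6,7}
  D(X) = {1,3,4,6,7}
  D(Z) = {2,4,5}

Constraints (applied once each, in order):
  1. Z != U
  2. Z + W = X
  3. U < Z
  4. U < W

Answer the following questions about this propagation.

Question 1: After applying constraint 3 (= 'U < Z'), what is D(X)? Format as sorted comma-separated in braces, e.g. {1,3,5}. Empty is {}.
Constraint 1 (Z != U) on D(Z)={2,4,5} D(U)={1,3,5}: no change
Constraint 2 (Z + W = X) on D(Z)={2,4,5} D(W)={1,2,4,5,6,7} D(X)={1,3,4,6,7}: W {1,2,4,5,6,7}->{1,2,4,5}; X {1,3,4,6,7}->{3,4,6,7}
Constraint 3 (U < Z) on D(U)={1,3,5} D(Z)={2,4,5}: U {1,3,5}->{1,3}
So after constraint 3: D(X) = {3,4,6,7}

Answer: {3,4,6,7}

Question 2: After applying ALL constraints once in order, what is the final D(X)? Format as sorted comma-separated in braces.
Constraint 1 (Z != U) on D(Z)={2,4,5} D(U)={1,3,5}: no change
Constraint 2 (Z + W = X) on D(Z)={2,4,5} D(W)={1,2,4,5,6,7} D(X)={1,3,4,6,7}: W {1,2,4,5,6,7}->{1,2,4,5}; X {1,3,4,6,7}->{3,4,6,7}
Constraint 3 (U < Z) on D(U)={1,3,5} D(Z)={2,4,5}: U {1,3,5}->{1,3}
Constraint 4 (U < W) on D(U)={1,3} D(W)={1,2,4,5}: W {1,2,4,5}->{2,4,5}
So after all 4 constraints: D(X) = {3,4,6,7}

Answer: {3,4,6,7}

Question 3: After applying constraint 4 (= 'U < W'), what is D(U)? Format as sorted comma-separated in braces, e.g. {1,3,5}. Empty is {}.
Constraint 1 (Z != U) on D(Z)={2,4,5} D(U)={1,3,5}: no change
Constraint 2 (Z + W = X) on D(Z)={2,4,5} D(W)={1,2,4,5,6,7} D(X)={1,3,4,6,7}: W {1,2,4,5,6,7}->{1,2,4,5}; X {1,3,4,6,7}->{3,4,6,7}
Constraint 3 (U < Z) on D(U)={1,3,5} D(Z)={2,4,5}: U {1,3,5}->{1,3}
Constraint 4 (U < W) on D(U)={1,3} D(W)={1,2,4,5}: W {1,2,4,5}->{2,4,5}
So after constraint 4: D(U) = {1,3}

Answer: {1,3}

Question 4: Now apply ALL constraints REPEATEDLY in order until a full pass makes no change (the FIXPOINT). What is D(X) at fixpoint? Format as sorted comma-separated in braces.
Answer: {4,6,7}

Derivation:
pass 0 (initial): D(X)={1,3,4,6,7}
pass 1: U {1,3,5}->{1,3}; W {1,2,4,5,6,7}->{2,4,5}; X {1,3,4,6,7}->{3,4,6,7}
pass 2: X {3,4,6,7}->{4,6,7}
pass 3: no change
Fixpoint after 3 passes: D(X) = {4,6,7}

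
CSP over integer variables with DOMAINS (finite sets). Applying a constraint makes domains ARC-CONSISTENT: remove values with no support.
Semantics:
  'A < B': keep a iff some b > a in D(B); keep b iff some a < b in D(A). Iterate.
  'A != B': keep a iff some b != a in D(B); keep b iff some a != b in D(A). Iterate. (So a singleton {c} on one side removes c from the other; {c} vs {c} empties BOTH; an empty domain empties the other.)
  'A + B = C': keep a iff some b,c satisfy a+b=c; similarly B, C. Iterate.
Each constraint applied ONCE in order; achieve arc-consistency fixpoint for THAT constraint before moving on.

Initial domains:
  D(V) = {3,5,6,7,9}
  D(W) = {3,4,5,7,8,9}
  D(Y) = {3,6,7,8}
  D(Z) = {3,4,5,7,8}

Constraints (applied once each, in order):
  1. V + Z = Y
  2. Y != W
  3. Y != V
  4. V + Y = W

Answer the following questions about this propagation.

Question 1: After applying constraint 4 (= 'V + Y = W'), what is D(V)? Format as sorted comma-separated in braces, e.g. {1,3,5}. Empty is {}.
Constraint 1 (V + Z = Y) on D(V)={3,5,6,7,9} D(Z)={3,4,5,7,8} D(Y)={3,6,7,8}: V {3,5,6,7,9}->{3,5}; Z {3,4,5,7,8}->{3,4,5}; Y {3,6,7,8}->{6,7,8}
Constraint 2 (Y != W) on D(Y)={6,7,8} D(W)={3,4,5,7,8,9}: no change
Constraint 3 (Y != V) on D(Y)={6,7,8} D(V)={3,5}: no change
Constraint 4 (V + Y = W) on D(V)={3,5} D(Y)={6,7,8} D(W)={3,4,5,7,8,9}: V {3,5}->{3}; Y {6,7,8}->{6}; W {3,4,5,7,8,9}->{9}
So after constraint 4: D(V) = {3}

Answer: {3}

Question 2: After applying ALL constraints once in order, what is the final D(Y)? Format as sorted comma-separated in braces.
Constraint 1 (V + Z = Y) on D(V)={3,5,6,7,9} D(Z)={3,4,5,7,8} D(Y)={3,6,7,8}: V {3,5,6,7,9}->{3,5}; Z {3,4,5,7,8}->{3,4,5}; Y {3,6,7,8}->{6,7,8}
Constraint 2 (Y != W) on D(Y)={6,7,8} D(W)={3,4,5,7,8,9}: no change
Constraint 3 (Y != V) on D(Y)={6,7,8} D(V)={3,5}: no change
Constraint 4 (V + Y = W) on D(V)={3,5} D(Y)={6,7,8} D(W)={3,4,5,7,8,9}: V {3,5}->{3}; Y {6,7,8}->{6}; W {3,4,5,7,8,9}->{9}
So after all 4 constraints: D(Y) = {6}

Answer: {6}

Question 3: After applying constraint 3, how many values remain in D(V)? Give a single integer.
Constraint 1 (V + Z = Y) on D(V)={3,5,6,7,9} D(Z)={3,4,5,7,8} D(Y)={3,6,7,8}: V {3,5,6,7,9}->{3,5}; Z {3,4,5,7,8}->{3,4,5}; Y {3,6,7,8}->{6,7,8}
Constraint 2 (Y != W) on D(Y)={6,7,8} D(W)={3,4,5,7,8,9}: no change
Constraint 3 (Y != V) on D(Y)={6,7,8} D(V)={3,5}: no change
So after constraint 3: D(V)={3,5}, size = 2

Answer: 2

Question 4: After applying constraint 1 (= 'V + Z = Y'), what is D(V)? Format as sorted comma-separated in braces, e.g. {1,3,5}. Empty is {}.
Answer: {3,5}

Derivation:
Constraint 1 (V + Z = Y) on D(V)={3,5,6,7,9} D(Z)={3,4,5,7,8} D(Y)={3,6,7,8}: V {3,5,6,7,9}->{3,5}; Z {3,4,5,7,8}->{3,4,5}; Y {3,6,7,8}->{6,7,8}
So after constraint 1: D(V) = {3,5}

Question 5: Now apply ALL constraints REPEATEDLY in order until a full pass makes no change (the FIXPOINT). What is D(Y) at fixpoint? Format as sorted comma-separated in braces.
pass 0 (initial): D(Y)={3,6,7,8}
pass 1: V {3,5,6,7,9}->{3}; W {3,4,5,7,8,9}->{9}; Y {3,6,7,8}->{6}; Z {3,4,5,7,8}->{3,4,5}
pass 2: Z {3,4,5}->{3}
pass 3: no change
Fixpoint after 3 passes: D(Y) = {6}

Answer: {6}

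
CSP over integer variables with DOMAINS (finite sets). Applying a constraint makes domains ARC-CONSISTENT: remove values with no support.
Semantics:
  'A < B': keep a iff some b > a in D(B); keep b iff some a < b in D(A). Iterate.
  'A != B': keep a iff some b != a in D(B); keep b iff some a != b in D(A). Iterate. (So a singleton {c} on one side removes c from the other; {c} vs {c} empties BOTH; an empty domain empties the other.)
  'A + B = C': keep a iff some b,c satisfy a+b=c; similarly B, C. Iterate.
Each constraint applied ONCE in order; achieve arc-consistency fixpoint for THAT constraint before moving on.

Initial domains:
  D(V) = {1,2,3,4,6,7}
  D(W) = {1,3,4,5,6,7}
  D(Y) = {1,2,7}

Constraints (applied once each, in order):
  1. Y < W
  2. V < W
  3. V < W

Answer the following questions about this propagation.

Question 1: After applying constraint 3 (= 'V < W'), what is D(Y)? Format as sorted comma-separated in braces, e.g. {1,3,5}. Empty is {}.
Constraint 1 (Y < W) on D(Y)={1,2,7} D(W)={1,3,4,5,6,7}: Y {1,2,7}->{1,2}; W {1,3,4,5,6,7}->{3,4,5,6,7}
Constraint 2 (V < W) on D(V)={1,2,3,4,6,7} D(W)={3,4,5,6,7}: V {1,2,3,4,6,7}->{1,2,3,4,6}
Constraint 3 (V < W) on D(V)={1,2,3,4,6} D(W)={3,4,5,6,7}: no change
So after constraint 3: D(Y) = {1,2}

Answer: {1,2}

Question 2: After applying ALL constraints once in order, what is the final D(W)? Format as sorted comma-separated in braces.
Constraint 1 (Y < W) on D(Y)={1,2,7} D(W)={1,3,4,5,6,7}: Y {1,2,7}->{1,2}; W {1,3,4,5,6,7}->{3,4,5,6,7}
Constraint 2 (V < W) on D(V)={1,2,3,4,6,7} D(W)={3,4,5,6,7}: V {1,2,3,4,6,7}->{1,2,3,4,6}
Constraint 3 (V < W) on D(V)={1,2,3,4,6} D(W)={3,4,5,6,7}: no change
So after all 3 constraints: D(W) = {3,4,5,6,7}

Answer: {3,4,5,6,7}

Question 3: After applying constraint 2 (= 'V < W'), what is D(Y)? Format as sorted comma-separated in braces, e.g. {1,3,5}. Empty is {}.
Constraint 1 (Y < W) on D(Y)={1,2,7} D(W)={1,3,4,5,6,7}: Y {1,2,7}->{1,2}; W {1,3,4,5,6,7}->{3,4,5,6,7}
Constraint 2 (V < W) on D(V)={1,2,3,4,6,7} D(W)={3,4,5,6,7}: V {1,2,3,4,6,7}->{1,2,3,4,6}
So after constraint 2: D(Y) = {1,2}

Answer: {1,2}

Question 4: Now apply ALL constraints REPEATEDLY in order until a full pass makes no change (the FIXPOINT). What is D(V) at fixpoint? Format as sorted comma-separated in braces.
pass 0 (initial): D(V)={1,2,3,4,6,7}
pass 1: V {1,2,3,4,6,7}->{1,2,3,4,6}; W {1,3,4,5,6,7}->{3,4,5,6,7}; Y {1,2,7}->{1,2}
pass 2: no change
Fixpoint after 2 passes: D(V) = {1,2,3,4,6}

Answer: {1,2,3,4,6}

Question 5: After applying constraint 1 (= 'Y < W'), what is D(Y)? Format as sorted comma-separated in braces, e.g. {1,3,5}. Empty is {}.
Constraint 1 (Y < W) on D(Y)={1,2,7} D(W)={1,3,4,5,6,7}: Y {1,2,7}->{1,2}; W {1,3,4,5,6,7}->{3,4,5,6,7}
So after constraint 1: D(Y) = {1,2}

Answer: {1,2}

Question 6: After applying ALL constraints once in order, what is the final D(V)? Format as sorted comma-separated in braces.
Answer: {1,2,3,4,6}

Derivation:
Constraint 1 (Y < W) on D(Y)={1,2,7} D(W)={1,3,4,5,6,7}: Y {1,2,7}->{1,2}; W {1,3,4,5,6,7}->{3,4,5,6,7}
Constraint 2 (V < W) on D(V)={1,2,3,4,6,7} D(W)={3,4,5,6,7}: V {1,2,3,4,6,7}->{1,2,3,4,6}
Constraint 3 (V < W) on D(V)={1,2,3,4,6} D(W)={3,4,5,6,7}: no change
So after all 3 constraints: D(V) = {1,2,3,4,6}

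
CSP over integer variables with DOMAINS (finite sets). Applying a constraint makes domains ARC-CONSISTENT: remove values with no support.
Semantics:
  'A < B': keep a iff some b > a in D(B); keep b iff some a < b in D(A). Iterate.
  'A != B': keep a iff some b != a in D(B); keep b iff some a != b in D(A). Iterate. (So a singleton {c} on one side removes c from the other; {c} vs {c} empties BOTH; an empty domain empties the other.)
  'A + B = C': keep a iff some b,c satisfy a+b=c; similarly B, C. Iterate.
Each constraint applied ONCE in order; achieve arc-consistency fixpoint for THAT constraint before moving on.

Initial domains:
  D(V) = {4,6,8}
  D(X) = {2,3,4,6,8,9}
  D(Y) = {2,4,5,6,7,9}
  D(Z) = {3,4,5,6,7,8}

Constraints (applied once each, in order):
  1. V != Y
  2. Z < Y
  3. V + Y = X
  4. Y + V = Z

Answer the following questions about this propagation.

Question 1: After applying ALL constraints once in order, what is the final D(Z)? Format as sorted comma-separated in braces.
Answer: {8}

Derivation:
Constraint 1 (V != Y) on D(V)={4,6,8} D(Y)={2,4,5,6,7,9}: no change
Constraint 2 (Z < Y) on D(Z)={3,4,5,6,7,8} D(Y)={2,4,5,6,7,9}: Y {2,4,5,6,7,9}->{4,5,6,7,9}
Constraint 3 (V + Y = X) on D(V)={4,6,8} D(Y)={4,5,6,7,9} D(X)={2,3,4,6,8,9}: V {4,6,8}->{4}; Y {4,5,6,7,9}->{4,5}; X {2,3,4,6,8,9}->{8,9}
Constraint 4 (Y + V = Z) on D(Y)={4,5} D(V)={4} D(Z)={3,4,5,6,7,8}: Y {4,5}->{4}; Z {3,4,5,6,7,8}->{8}
So after all 4 constraints: D(Z) = {8}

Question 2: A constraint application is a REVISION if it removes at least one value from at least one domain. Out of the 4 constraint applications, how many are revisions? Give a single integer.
Constraint 1 (V != Y) on D(V)={4,6,8} D(Y)={2,4,5,6,7,9}: no change => not a revision
Constraint 2 (Z < Y) on D(Z)={3,4,5,6,7,8} D(Y)={2,4,5,6,7,9}: Y {2,4,5,6,7,9}->{4,5,6,7,9} => REVISION
Constraint 3 (V + Y = X) on D(V)={4,6,8} D(Y)={4,5,6,7,9} D(X)={2,3,4,6,8,9}: V {4,6,8}->{4}; Y {4,5,6,7,9}->{4,5}; X {2,3,4,6,8,9}->{8,9} => REVISION
Constraint 4 (Y + V = Z) on D(Y)={4,5} D(V)={4} D(Z)={3,4,5,6,7,8}: Y {4,5}->{4}; Z {3,4,5,6,7,8}->{8} => REVISION
Total revisions = 3

Answer: 3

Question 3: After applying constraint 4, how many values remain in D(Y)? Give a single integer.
Answer: 1

Derivation:
Constraint 1 (V != Y) on D(V)={4,6,8} D(Y)={2,4,5,6,7,9}: no change
Constraint 2 (Z < Y) on D(Z)={3,4,5,6,7,8} D(Y)={2,4,5,6,7,9}: Y {2,4,5,6,7,9}->{4,5,6,7,9}
Constraint 3 (V + Y = X) on D(V)={4,6,8} D(Y)={4,5,6,7,9} D(X)={2,3,4,6,8,9}: V {4,6,8}->{4}; Y {4,5,6,7,9}->{4,5}; X {2,3,4,6,8,9}->{8,9}
Constraint 4 (Y + V = Z) on D(Y)={4,5} D(V)={4} D(Z)={3,4,5,6,7,8}: Y {4,5}->{4}; Z {3,4,5,6,7,8}->{8}
So after constraint 4: D(Y)={4}, size = 1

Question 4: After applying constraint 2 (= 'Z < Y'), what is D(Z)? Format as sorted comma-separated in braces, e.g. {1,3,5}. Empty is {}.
Answer: {3,4,5,6,7,8}

Derivation:
Constraint 1 (V != Y) on D(V)={4,6,8} D(Y)={2,4,5,6,7,9}: no change
Constraint 2 (Z < Y) on D(Z)={3,4,5,6,7,8} D(Y)={2,4,5,6,7,9}: Y {2,4,5,6,7,9}->{4,5,6,7,9}
So after constraint 2: D(Z) = {3,4,5,6,7,8}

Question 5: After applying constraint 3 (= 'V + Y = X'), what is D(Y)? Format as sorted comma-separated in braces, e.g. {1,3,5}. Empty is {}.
Constraint 1 (V != Y) on D(V)={4,6,8} D(Y)={2,4,5,6,7,9}: no change
Constraint 2 (Z < Y) on D(Z)={3,4,5,6,7,8} D(Y)={2,4,5,6,7,9}: Y {2,4,5,6,7,9}->{4,5,6,7,9}
Constraint 3 (V + Y = X) on D(V)={4,6,8} D(Y)={4,5,6,7,9} D(X)={2,3,4,6,8,9}: V {4,6,8}->{4}; Y {4,5,6,7,9}->{4,5}; X {2,3,4,6,8,9}->{8,9}
So after constraint 3: D(Y) = {4,5}

Answer: {4,5}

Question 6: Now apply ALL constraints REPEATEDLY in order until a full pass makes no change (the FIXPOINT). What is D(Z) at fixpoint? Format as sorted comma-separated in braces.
pass 0 (initial): D(Z)={3,4,5,6,7,8}
pass 1: V {4,6,8}->{4}; X {2,3,4,6,8,9}->{8,9}; Y {2,4,5,6,7,9}->{4}; Z {3,4,5,6,7,8}->{8}
pass 2: V {4}->{}; X {8,9}->{}; Y {4}->{}; Z {8}->{}
pass 3: no change
Fixpoint after 3 passes: D(Z) = {}

Answer: {}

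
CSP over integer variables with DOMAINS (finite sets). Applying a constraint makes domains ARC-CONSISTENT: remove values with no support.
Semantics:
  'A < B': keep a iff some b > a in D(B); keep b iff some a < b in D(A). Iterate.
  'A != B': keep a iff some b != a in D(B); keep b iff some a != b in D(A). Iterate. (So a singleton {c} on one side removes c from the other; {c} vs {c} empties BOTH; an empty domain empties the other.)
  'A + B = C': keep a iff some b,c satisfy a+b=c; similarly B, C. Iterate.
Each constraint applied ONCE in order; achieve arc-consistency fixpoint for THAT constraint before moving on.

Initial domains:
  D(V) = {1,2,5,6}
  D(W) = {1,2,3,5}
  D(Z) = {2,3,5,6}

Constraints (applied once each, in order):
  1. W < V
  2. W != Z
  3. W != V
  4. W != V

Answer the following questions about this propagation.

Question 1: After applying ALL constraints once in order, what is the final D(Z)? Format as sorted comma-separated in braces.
Constraint 1 (W < V) on D(W)={1,2,3,5} D(V)={1,2,5,6}: V {1,2,5,6}->{2,5,6}
Constraint 2 (W != Z) on D(W)={1,2,3,5} D(Z)={2,3,5,6}: no change
Constraint 3 (W != V) on D(W)={1,2,3,5} D(V)={2,5,6}: no change
Constraint 4 (W != V) on D(W)={1,2,3,5} D(V)={2,5,6}: no change
So after all 4 constraints: D(Z) = {2,3,5,6}

Answer: {2,3,5,6}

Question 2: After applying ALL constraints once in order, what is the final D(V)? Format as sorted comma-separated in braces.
Constraint 1 (W < V) on D(W)={1,2,3,5} D(V)={1,2,5,6}: V {1,2,5,6}->{2,5,6}
Constraint 2 (W != Z) on D(W)={1,2,3,5} D(Z)={2,3,5,6}: no change
Constraint 3 (W != V) on D(W)={1,2,3,5} D(V)={2,5,6}: no change
Constraint 4 (W != V) on D(W)={1,2,3,5} D(V)={2,5,6}: no change
So after all 4 constraints: D(V) = {2,5,6}

Answer: {2,5,6}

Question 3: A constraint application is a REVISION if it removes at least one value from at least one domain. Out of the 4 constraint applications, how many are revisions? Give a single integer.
Constraint 1 (W < V) on D(W)={1,2,3,5} D(V)={1,2,5,6}: V {1,2,5,6}->{2,5,6} => REVISION
Constraint 2 (W != Z) on D(W)={1,2,3,5} D(Z)={2,3,5,6}: no change => not a revision
Constraint 3 (W != V) on D(W)={1,2,3,5} D(V)={2,5,6}: no change => not a revision
Constraint 4 (W != V) on D(W)={1,2,3,5} D(V)={2,5,6}: no change => not a revision
Total revisions = 1

Answer: 1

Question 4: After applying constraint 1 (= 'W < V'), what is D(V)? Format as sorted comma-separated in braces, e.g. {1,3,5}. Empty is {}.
Answer: {2,5,6}

Derivation:
Constraint 1 (W < V) on D(W)={1,2,3,5} D(V)={1,2,5,6}: V {1,2,5,6}->{2,5,6}
So after constraint 1: D(V) = {2,5,6}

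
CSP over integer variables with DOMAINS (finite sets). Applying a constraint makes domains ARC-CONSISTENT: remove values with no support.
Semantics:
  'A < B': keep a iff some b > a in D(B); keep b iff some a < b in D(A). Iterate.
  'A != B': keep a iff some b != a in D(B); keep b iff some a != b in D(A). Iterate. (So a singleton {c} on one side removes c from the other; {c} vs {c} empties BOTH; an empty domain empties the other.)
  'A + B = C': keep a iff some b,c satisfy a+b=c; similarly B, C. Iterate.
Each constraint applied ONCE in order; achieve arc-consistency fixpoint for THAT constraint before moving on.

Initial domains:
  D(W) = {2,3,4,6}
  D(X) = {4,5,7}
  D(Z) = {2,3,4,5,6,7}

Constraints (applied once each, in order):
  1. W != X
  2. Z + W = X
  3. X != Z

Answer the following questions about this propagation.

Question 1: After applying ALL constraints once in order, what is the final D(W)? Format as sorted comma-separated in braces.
Answer: {2,3,4}

Derivation:
Constraint 1 (W != X) on D(W)={2,3,4,6} D(X)={4,5,7}: no change
Constraint 2 (Z + W = X) on D(Z)={2,3,4,5,6,7} D(W)={2,3,4,6} D(X)={4,5,7}: Z {2,3,4,5,6,7}->{2,3,4,5}; W {2,3,4,6}->{2,3,4}
Constraint 3 (X != Z) on D(X)={4,5,7} D(Z)={2,3,4,5}: no change
So after all 3 constraints: D(W) = {2,3,4}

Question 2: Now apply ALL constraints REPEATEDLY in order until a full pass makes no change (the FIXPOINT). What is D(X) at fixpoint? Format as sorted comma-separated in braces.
pass 0 (initial): D(X)={4,5,7}
pass 1: W {2,3,4,6}->{2,3,4}; Z {2,3,4,5,6,7}->{2,3,4,5}
pass 2: no change
Fixpoint after 2 passes: D(X) = {4,5,7}

Answer: {4,5,7}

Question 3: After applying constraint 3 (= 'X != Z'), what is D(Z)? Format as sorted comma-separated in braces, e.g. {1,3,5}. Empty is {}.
Answer: {2,3,4,5}

Derivation:
Constraint 1 (W != X) on D(W)={2,3,4,6} D(X)={4,5,7}: no change
Constraint 2 (Z + W = X) on D(Z)={2,3,4,5,6,7} D(W)={2,3,4,6} D(X)={4,5,7}: Z {2,3,4,5,6,7}->{2,3,4,5}; W {2,3,4,6}->{2,3,4}
Constraint 3 (X != Z) on D(X)={4,5,7} D(Z)={2,3,4,5}: no change
So after constraint 3: D(Z) = {2,3,4,5}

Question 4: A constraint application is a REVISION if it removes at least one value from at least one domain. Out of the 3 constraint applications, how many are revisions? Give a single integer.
Answer: 1

Derivation:
Constraint 1 (W != X) on D(W)={2,3,4,6} D(X)={4,5,7}: no change => not a revision
Constraint 2 (Z + W = X) on D(Z)={2,3,4,5,6,7} D(W)={2,3,4,6} D(X)={4,5,7}: Z {2,3,4,5,6,7}->{2,3,4,5}; W {2,3,4,6}->{2,3,4} => REVISION
Constraint 3 (X != Z) on D(X)={4,5,7} D(Z)={2,3,4,5}: no change => not a revision
Total revisions = 1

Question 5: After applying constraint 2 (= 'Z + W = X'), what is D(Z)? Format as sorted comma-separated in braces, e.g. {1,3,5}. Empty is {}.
Answer: {2,3,4,5}

Derivation:
Constraint 1 (W != X) on D(W)={2,3,4,6} D(X)={4,5,7}: no change
Constraint 2 (Z + W = X) on D(Z)={2,3,4,5,6,7} D(W)={2,3,4,6} D(X)={4,5,7}: Z {2,3,4,5,6,7}->{2,3,4,5}; W {2,3,4,6}->{2,3,4}
So after constraint 2: D(Z) = {2,3,4,5}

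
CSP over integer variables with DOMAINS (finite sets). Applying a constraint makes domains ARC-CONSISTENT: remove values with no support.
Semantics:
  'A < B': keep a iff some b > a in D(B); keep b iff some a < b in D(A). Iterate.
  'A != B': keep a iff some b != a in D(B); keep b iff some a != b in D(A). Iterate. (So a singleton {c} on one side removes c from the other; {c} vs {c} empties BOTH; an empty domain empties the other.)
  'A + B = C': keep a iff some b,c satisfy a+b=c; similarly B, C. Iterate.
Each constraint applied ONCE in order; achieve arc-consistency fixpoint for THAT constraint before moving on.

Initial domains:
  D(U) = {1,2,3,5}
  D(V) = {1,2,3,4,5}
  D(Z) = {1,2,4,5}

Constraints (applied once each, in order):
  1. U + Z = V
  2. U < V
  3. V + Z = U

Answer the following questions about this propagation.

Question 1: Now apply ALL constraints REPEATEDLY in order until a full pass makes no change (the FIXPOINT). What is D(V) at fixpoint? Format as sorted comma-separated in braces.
pass 0 (initial): D(V)={1,2,3,4,5}
pass 1: U {1,2,3,5}->{3}; V {1,2,3,4,5}->{2}; Z {1,2,4,5}->{1}
pass 2: U {3}->{}; V {2}->{}; Z {1}->{}
pass 3: no change
Fixpoint after 3 passes: D(V) = {}

Answer: {}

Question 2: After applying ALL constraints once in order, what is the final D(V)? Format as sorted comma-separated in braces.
Answer: {2}

Derivation:
Constraint 1 (U + Z = V) on D(U)={1,2,3,5} D(Z)={1,2,4,5} D(V)={1,2,3,4,5}: U {1,2,3,5}->{1,2,3}; Z {1,2,4,5}->{1,2,4}; V {1,2,3,4,5}->{2,3,4,5}
Constraint 2 (U < V) on D(U)={1,2,3} D(V)={2,3,4,5}: no change
Constraint 3 (V + Z = U) on D(V)={2,3,4,5} D(Z)={1,2,4} D(U)={1,2,3}: V {2,3,4,5}->{2}; Z {1,2,4}->{1}; U {1,2,3}->{3}
So after all 3 constraints: D(V) = {2}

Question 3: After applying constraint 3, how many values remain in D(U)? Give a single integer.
Answer: 1

Derivation:
Constraint 1 (U + Z = V) on D(U)={1,2,3,5} D(Z)={1,2,4,5} D(V)={1,2,3,4,5}: U {1,2,3,5}->{1,2,3}; Z {1,2,4,5}->{1,2,4}; V {1,2,3,4,5}->{2,3,4,5}
Constraint 2 (U < V) on D(U)={1,2,3} D(V)={2,3,4,5}: no change
Constraint 3 (V + Z = U) on D(V)={2,3,4,5} D(Z)={1,2,4} D(U)={1,2,3}: V {2,3,4,5}->{2}; Z {1,2,4}->{1}; U {1,2,3}->{3}
So after constraint 3: D(U)={3}, size = 1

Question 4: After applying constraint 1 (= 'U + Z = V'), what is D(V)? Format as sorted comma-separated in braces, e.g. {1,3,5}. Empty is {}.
Constraint 1 (U + Z = V) on D(U)={1,2,3,5} D(Z)={1,2,4,5} D(V)={1,2,3,4,5}: U {1,2,3,5}->{1,2,3}; Z {1,2,4,5}->{1,2,4}; V {1,2,3,4,5}->{2,3,4,5}
So after constraint 1: D(V) = {2,3,4,5}

Answer: {2,3,4,5}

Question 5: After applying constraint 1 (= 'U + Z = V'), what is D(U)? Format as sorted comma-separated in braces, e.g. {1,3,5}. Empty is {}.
Constraint 1 (U + Z = V) on D(U)={1,2,3,5} D(Z)={1,2,4,5} D(V)={1,2,3,4,5}: U {1,2,3,5}->{1,2,3}; Z {1,2,4,5}->{1,2,4}; V {1,2,3,4,5}->{2,3,4,5}
So after constraint 1: D(U) = {1,2,3}

Answer: {1,2,3}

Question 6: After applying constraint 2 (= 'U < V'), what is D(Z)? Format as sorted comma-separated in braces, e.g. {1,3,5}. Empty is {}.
Answer: {1,2,4}

Derivation:
Constraint 1 (U + Z = V) on D(U)={1,2,3,5} D(Z)={1,2,4,5} D(V)={1,2,3,4,5}: U {1,2,3,5}->{1,2,3}; Z {1,2,4,5}->{1,2,4}; V {1,2,3,4,5}->{2,3,4,5}
Constraint 2 (U < V) on D(U)={1,2,3} D(V)={2,3,4,5}: no change
So after constraint 2: D(Z) = {1,2,4}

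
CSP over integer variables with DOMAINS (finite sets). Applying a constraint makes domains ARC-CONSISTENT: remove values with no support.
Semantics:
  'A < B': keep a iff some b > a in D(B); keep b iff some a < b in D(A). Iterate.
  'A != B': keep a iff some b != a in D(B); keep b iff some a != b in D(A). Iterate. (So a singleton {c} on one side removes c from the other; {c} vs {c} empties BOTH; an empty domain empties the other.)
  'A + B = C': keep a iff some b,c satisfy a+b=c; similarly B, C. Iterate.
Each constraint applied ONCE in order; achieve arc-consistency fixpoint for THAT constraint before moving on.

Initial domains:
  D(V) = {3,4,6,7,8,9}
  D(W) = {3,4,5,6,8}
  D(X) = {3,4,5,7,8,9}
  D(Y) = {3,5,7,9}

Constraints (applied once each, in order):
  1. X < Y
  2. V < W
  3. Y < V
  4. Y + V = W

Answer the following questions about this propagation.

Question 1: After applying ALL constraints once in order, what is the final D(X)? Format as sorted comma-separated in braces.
Constraint 1 (X < Y) on D(X)={3,4,5,7,8,9} D(Y)={3,5,7,9}: X {3,4,5,7,8,9}->{3,4,5,7,8}; Y {3,5,7,9}->{5,7,9}
Constraint 2 (V < W) on D(V)={3,4,6,7,8,9} D(W)={3,4,5,6,8}: V {3,4,6,7,8,9}->{3,4,6,7}; W {3,4,5,6,8}->{4,5,6,8}
Constraint 3 (Y < V) on D(Y)={5,7,9} D(V)={3,4,6,7}: Y {5,7,9}->{5}; V {3,4,6,7}->{6,7}
Constraint 4 (Y + V = W) on D(Y)={5} D(V)={6,7} D(W)={4,5,6,8}: Y {5}->{}; V {6,7}->{}; W {4,5,6,8}->{}
So after all 4 constraints: D(X) = {3,4,5,7,8}

Answer: {3,4,5,7,8}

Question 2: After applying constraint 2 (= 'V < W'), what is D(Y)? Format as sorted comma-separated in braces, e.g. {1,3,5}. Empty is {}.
Answer: {5,7,9}

Derivation:
Constraint 1 (X < Y) on D(X)={3,4,5,7,8,9} D(Y)={3,5,7,9}: X {3,4,5,7,8,9}->{3,4,5,7,8}; Y {3,5,7,9}->{5,7,9}
Constraint 2 (V < W) on D(V)={3,4,6,7,8,9} D(W)={3,4,5,6,8}: V {3,4,6,7,8,9}->{3,4,6,7}; W {3,4,5,6,8}->{4,5,6,8}
So after constraint 2: D(Y) = {5,7,9}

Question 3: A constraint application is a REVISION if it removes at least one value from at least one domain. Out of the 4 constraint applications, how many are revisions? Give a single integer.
Constraint 1 (X < Y) on D(X)={3,4,5,7,8,9} D(Y)={3,5,7,9}: X {3,4,5,7,8,9}->{3,4,5,7,8}; Y {3,5,7,9}->{5,7,9} => REVISION
Constraint 2 (V < W) on D(V)={3,4,6,7,8,9} D(W)={3,4,5,6,8}: V {3,4,6,7,8,9}->{3,4,6,7}; W {3,4,5,6,8}->{4,5,6,8} => REVISION
Constraint 3 (Y < V) on D(Y)={5,7,9} D(V)={3,4,6,7}: Y {5,7,9}->{5}; V {3,4,6,7}->{6,7} => REVISION
Constraint 4 (Y + V = W) on D(Y)={5} D(V)={6,7} D(W)={4,5,6,8}: Y {5}->{}; V {6,7}->{}; W {4,5,6,8}->{} => REVISION
Total revisions = 4

Answer: 4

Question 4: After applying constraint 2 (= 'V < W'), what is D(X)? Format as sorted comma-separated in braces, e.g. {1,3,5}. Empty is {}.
Constraint 1 (X < Y) on D(X)={3,4,5,7,8,9} D(Y)={3,5,7,9}: X {3,4,5,7,8,9}->{3,4,5,7,8}; Y {3,5,7,9}->{5,7,9}
Constraint 2 (V < W) on D(V)={3,4,6,7,8,9} D(W)={3,4,5,6,8}: V {3,4,6,7,8,9}->{3,4,6,7}; W {3,4,5,6,8}->{4,5,6,8}
So after constraint 2: D(X) = {3,4,5,7,8}

Answer: {3,4,5,7,8}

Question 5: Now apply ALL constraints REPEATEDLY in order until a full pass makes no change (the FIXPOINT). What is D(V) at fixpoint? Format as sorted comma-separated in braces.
pass 0 (initial): D(V)={3,4,6,7,8,9}
pass 1: V {3,4,6,7,8,9}->{}; W {3,4,5,6,8}->{}; X {3,4,5,7,8,9}->{3,4,5,7,8}; Y {3,5,7,9}->{}
pass 2: X {3,4,5,7,8}->{}
pass 3: no change
Fixpoint after 3 passes: D(V) = {}

Answer: {}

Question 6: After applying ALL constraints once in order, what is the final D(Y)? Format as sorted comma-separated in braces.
Constraint 1 (X < Y) on D(X)={3,4,5,7,8,9} D(Y)={3,5,7,9}: X {3,4,5,7,8,9}->{3,4,5,7,8}; Y {3,5,7,9}->{5,7,9}
Constraint 2 (V < W) on D(V)={3,4,6,7,8,9} D(W)={3,4,5,6,8}: V {3,4,6,7,8,9}->{3,4,6,7}; W {3,4,5,6,8}->{4,5,6,8}
Constraint 3 (Y < V) on D(Y)={5,7,9} D(V)={3,4,6,7}: Y {5,7,9}->{5}; V {3,4,6,7}->{6,7}
Constraint 4 (Y + V = W) on D(Y)={5} D(V)={6,7} D(W)={4,5,6,8}: Y {5}->{}; V {6,7}->{}; W {4,5,6,8}->{}
So after all 4 constraints: D(Y) = {}

Answer: {}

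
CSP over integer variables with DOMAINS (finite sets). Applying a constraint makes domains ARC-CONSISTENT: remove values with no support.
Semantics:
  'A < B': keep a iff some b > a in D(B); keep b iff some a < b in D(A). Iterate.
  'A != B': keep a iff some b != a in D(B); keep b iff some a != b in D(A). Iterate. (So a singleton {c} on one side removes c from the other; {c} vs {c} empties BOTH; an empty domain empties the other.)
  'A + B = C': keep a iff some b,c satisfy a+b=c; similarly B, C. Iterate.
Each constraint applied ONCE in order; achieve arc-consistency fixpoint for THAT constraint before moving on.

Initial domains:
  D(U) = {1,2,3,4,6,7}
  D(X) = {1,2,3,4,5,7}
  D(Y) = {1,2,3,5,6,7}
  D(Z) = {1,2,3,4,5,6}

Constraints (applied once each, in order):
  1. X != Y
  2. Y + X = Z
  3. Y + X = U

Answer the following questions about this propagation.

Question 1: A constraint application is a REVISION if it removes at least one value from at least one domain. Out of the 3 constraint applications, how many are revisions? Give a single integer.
Constraint 1 (X != Y) on D(X)={1,2,3,4,5,7} D(Y)={1,2,3,5,6,7}: no change => not a revision
Constraint 2 (Y + X = Z) on D(Y)={1,2,3,5,6,7} D(X)={1,2,3,4,5,7} D(Z)={1,2,3,4,5,6}: Y {1,2,3,5,6,7}->{1,2,3,5}; X {1,2,3,4,5,7}->{1,2,3,4,5}; Z {1,2,3,4,5,6}->{2,3,4,5,6} => REVISION
Constraint 3 (Y + X = U) on D(Y)={1,2,3,5} D(X)={1,2,3,4,5} D(U)={1,2,3,4,6,7}: U {1,2,3,4,6,7}->{2,3,4,6,7} => REVISION
Total revisions = 2

Answer: 2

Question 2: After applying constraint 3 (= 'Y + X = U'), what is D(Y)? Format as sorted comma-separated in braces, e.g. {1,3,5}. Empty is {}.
Answer: {1,2,3,5}

Derivation:
Constraint 1 (X != Y) on D(X)={1,2,3,4,5,7} D(Y)={1,2,3,5,6,7}: no change
Constraint 2 (Y + X = Z) on D(Y)={1,2,3,5,6,7} D(X)={1,2,3,4,5,7} D(Z)={1,2,3,4,5,6}: Y {1,2,3,5,6,7}->{1,2,3,5}; X {1,2,3,4,5,7}->{1,2,3,4,5}; Z {1,2,3,4,5,6}->{2,3,4,5,6}
Constraint 3 (Y + X = U) on D(Y)={1,2,3,5} D(X)={1,2,3,4,5} D(U)={1,2,3,4,6,7}: U {1,2,3,4,6,7}->{2,3,4,6,7}
So after constraint 3: D(Y) = {1,2,3,5}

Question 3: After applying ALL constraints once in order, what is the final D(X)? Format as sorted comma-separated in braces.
Answer: {1,2,3,4,5}

Derivation:
Constraint 1 (X != Y) on D(X)={1,2,3,4,5,7} D(Y)={1,2,3,5,6,7}: no change
Constraint 2 (Y + X = Z) on D(Y)={1,2,3,5,6,7} D(X)={1,2,3,4,5,7} D(Z)={1,2,3,4,5,6}: Y {1,2,3,5,6,7}->{1,2,3,5}; X {1,2,3,4,5,7}->{1,2,3,4,5}; Z {1,2,3,4,5,6}->{2,3,4,5,6}
Constraint 3 (Y + X = U) on D(Y)={1,2,3,5} D(X)={1,2,3,4,5} D(U)={1,2,3,4,6,7}: U {1,2,3,4,6,7}->{2,3,4,6,7}
So after all 3 constraints: D(X) = {1,2,3,4,5}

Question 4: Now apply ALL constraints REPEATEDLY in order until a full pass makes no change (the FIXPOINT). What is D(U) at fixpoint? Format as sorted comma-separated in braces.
Answer: {2,3,4,6,7}

Derivation:
pass 0 (initial): D(U)={1,2,3,4,6,7}
pass 1: U {1,2,3,4,6,7}->{2,3,4,6,7}; X {1,2,3,4,5,7}->{1,2,3,4,5}; Y {1,2,3,5,6,7}->{1,2,3,5}; Z {1,2,3,4,5,6}->{2,3,4,5,6}
pass 2: no change
Fixpoint after 2 passes: D(U) = {2,3,4,6,7}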